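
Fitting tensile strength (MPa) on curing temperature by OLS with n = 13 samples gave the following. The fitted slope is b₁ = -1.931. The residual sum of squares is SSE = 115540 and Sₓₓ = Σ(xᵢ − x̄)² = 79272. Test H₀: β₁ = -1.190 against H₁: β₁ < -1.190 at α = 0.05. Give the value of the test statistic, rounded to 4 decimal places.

t = -2.0357

MSE = SSE/(n − 2) = 115540/11 = 10503.6.
SE(b₁) = √(MSE/Sₓₓ) = √(10503.6/79272) = 0.364007.
t = (-1.931 − (-1.190)) / 0.364007 = -2.0357.
df = n − 2 = 11.
One-sided p ≈ 0.0333, which is < 0.05, so reject H₀.
There is evidence that the true slope on curing temperature is below -1.190 MPa per unit.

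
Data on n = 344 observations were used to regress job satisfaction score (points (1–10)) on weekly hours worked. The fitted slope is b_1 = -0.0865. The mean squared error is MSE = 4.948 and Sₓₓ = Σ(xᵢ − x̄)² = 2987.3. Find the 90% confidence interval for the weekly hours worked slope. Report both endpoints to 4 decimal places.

SE(b_1) = √(MSE/Sₓₓ) = √(4.948/2987.3) = 0.0406982.
df = n − 2 = 342.
t* = t_{0.05, 342} = 1.649321.
Margin = t* × SE = 1.649321 × 0.0406982 = 0.067124.
CI: -0.0865 ± 0.067124 → (-0.1536, -0.0194).
With 90% confidence, each one-unit increase in weekly hours worked is associated with a change of between -0.1536 and -0.0194 points (1–10) in job satisfaction score.

(-0.1536, -0.0194)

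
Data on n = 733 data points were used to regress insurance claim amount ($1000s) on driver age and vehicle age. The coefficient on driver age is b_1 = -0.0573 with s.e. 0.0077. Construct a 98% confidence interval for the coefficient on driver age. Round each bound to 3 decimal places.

df = n − k − 1 = 733 − 2 − 1 = 730.
t* = t_{0.01, 730} = 2.331467.
Margin = t* × SE = 2.331467 × 0.0077 = 0.01795.
CI: -0.0573 ± 0.01795 → (-0.075, -0.039).
With 98% confidence, each one-unit increase in driver age is associated with a change of between -0.075 and -0.039 $1000s in insurance claim amount, holding the other predictors fixed.

(-0.075, -0.039)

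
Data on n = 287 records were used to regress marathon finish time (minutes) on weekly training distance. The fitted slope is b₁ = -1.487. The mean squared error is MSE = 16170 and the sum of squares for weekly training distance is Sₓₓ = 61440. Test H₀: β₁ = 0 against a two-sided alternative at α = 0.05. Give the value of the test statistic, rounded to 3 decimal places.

SE(b₁) = √(MSE/Sₓₓ) = √(16170/61440) = 0.513014.
t = -1.487 / 0.513014 = -2.899.
df = n − 2 = 285.
Two-sided p ≈ 0.0040, which is < 0.05, so reject H₀.
There is evidence that weekly training distance is associated with marathon finish time.

t = -2.899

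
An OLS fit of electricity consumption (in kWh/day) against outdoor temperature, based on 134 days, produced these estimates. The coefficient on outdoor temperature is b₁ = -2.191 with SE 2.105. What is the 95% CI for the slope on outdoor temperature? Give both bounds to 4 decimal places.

(-6.3549, 1.9729)

df = n − 2 = 134 − 2 = 132.
t* = t_{0.025, 132} = 1.978099.
Margin = t* × SE = 1.978099 × 2.105 = 4.163898.
CI: -2.191 ± 4.163898 → (-6.3549, 1.9729).
With 95% confidence, each one-unit increase in outdoor temperature is associated with a change of between -6.3549 and 1.9729 kWh/day in electricity consumption.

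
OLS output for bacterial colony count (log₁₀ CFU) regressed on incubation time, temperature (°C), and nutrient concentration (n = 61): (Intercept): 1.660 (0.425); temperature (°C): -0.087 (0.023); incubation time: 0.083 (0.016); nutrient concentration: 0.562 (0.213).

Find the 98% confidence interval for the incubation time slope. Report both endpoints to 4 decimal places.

Read off: b = 0.083, SE = 0.016 for incubation time.
df = n − k − 1 = 61 − 3 − 1 = 57.
t* = t_{0.01, 57} = 2.393568.
Margin = t* × SE = 2.393568 × 0.016 = 0.038297.
CI: 0.083 ± 0.038297 → (0.0447, 0.1213).

(0.0447, 0.1213)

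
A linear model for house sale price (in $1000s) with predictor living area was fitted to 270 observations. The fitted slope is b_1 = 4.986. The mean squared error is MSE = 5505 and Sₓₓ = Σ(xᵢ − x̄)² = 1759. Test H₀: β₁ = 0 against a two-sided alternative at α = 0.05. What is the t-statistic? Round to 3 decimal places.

t = 2.818

SE(b_1) = √(MSE/Sₓₓ) = √(5505/1759) = 1.76907.
t = 4.986 / 1.76907 = 2.818.
df = n − 2 = 268.
Two-sided p ≈ 0.0052, which is < 0.05, so reject H₀.
There is evidence that living area is associated with house sale price.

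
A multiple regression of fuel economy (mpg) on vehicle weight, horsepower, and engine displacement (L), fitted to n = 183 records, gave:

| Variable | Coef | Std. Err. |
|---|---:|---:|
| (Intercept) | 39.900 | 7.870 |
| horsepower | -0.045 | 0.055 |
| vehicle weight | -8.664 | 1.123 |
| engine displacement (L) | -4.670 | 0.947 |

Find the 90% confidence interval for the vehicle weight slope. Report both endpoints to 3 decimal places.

(-10.521, -6.807)

Read off: b = -8.664, SE = 1.123 for vehicle weight.
df = n − k − 1 = 183 − 3 − 1 = 179.
t* = t_{0.05, 179} = 1.653411.
Margin = t* × SE = 1.653411 × 1.123 = 1.85678.
CI: -8.664 ± 1.85678 → (-10.521, -6.807).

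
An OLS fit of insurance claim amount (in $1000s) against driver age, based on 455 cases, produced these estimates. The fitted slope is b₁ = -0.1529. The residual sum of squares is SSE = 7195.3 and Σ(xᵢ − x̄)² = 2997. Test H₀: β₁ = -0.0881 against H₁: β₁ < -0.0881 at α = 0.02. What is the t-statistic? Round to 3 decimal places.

MSE = SSE/(n − 2) = 7195.3/453 = 15.8837.
SE(b₁) = √(MSE/Sₓₓ) = √(15.8837/2997) = 0.0728001.
t = (-0.1529 − (-0.0881)) / 0.0728001 = -0.890.
df = n − 2 = 453.
One-sided p ≈ 0.1869, which is ≥ 0.02, so fail to reject H₀.
The data do not give significant evidence that the true slope on driver age is below -0.0881 $1000s per unit.

t = -0.890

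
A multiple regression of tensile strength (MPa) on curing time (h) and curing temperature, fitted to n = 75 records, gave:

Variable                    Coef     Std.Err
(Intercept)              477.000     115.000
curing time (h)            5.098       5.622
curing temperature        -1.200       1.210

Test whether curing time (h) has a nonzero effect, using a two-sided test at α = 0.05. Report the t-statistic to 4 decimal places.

Read off: b = 5.098, SE = 5.622 for curing time (h).
H₀: β₁ = 0 vs H₁: β₁ ≠ 0.
t = 5.098 / 5.622 = 0.9068.
df = n − k − 1 = 75 − 2 − 1 = 72.
Two-sided p ≈ 0.3675, which is ≥ 0.05, so fail to reject H₀.
The data do not give significant evidence of an association between curing time (h) and tensile strength, after adjusting for the other predictors.

t = 0.9068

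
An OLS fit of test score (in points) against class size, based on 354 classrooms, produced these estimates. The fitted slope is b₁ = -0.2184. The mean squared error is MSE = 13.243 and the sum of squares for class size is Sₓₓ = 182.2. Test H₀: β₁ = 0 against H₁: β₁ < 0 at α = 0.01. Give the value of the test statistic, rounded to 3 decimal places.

t = -0.810

SE(b₁) = √(MSE/Sₓₓ) = √(13.243/182.2) = 0.269599.
t = -0.2184 / 0.269599 = -0.810.
df = n − 2 = 352.
One-sided p ≈ 0.2092, which is ≥ 0.01, so fail to reject H₀.
The data do not give significant evidence that the true slope on class size is negative.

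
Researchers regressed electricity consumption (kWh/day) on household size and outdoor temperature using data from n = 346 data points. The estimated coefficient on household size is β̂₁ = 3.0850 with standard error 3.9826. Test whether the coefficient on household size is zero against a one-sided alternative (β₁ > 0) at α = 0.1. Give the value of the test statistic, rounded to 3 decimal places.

H₀: β₁ = 0 vs H₁: β₁ > 0.
t = (β̂₁ − β₁⁰)/SE = 3.0850 / 3.9826 = 0.775.
df = n − k − 1 = 346 − 2 − 1 = 343.
One-sided p ≈ 0.2195, which is ≥ 0.1, so fail to reject H₀.
The data do not give significant evidence that the true slope on household size is positive, holding the other predictors fixed.

t = 0.775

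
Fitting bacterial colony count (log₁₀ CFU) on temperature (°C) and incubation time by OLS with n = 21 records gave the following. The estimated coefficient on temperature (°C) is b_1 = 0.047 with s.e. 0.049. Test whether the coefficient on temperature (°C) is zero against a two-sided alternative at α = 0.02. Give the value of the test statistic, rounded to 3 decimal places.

H₀: β₁ = 0 vs H₁: β₁ ≠ 0.
t = (b_1 − β₁⁰)/SE = 0.047 / 0.049 = 0.959.
df = n − k − 1 = 21 − 2 − 1 = 18.
Two-sided p ≈ 0.3502, which is ≥ 0.02, so fail to reject H₀.
The data do not give significant evidence of an association between temperature (°C) and bacterial colony count, after adjusting for the other predictors.

t = 0.959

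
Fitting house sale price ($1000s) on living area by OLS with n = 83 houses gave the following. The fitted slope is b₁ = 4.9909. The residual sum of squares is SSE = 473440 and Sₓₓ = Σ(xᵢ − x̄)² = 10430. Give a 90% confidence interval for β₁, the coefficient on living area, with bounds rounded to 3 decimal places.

(3.745, 6.236)

MSE = SSE/(n − 2) = 473440/81 = 5844.94.
SE(b₁) = √(MSE/Sₓₓ) = √(5844.94/10430) = 0.748597.
df = n − 2 = 81.
t* = t_{0.05, 81} = 1.663884.
Margin = t* × SE = 1.663884 × 0.748597 = 1.24558.
CI: 4.9909 ± 1.24558 → (3.745, 6.236).
With 90% confidence, each one-unit increase in living area is associated with a change of between 3.745 and 6.236 $1000s in house sale price.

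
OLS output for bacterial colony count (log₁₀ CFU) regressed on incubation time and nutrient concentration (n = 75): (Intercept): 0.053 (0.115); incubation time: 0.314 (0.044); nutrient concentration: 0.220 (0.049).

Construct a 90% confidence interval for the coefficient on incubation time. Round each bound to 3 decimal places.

(0.241, 0.387)

Read off: b = 0.314, SE = 0.044 for incubation time.
df = n − k − 1 = 75 − 2 − 1 = 72.
t* = t_{0.05, 72} = 1.666294.
Margin = t* × SE = 1.666294 × 0.044 = 0.07332.
CI: 0.314 ± 0.07332 → (0.241, 0.387).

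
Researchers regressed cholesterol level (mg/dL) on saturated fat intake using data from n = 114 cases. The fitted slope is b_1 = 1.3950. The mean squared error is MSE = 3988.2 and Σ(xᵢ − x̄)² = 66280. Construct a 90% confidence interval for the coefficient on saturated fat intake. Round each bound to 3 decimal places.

(0.988, 1.802)

SE(b_1) = √(MSE/Sₓₓ) = √(3988.2/66280) = 0.2453.
df = n − 2 = 112.
t* = t_{0.05, 112} = 1.658573.
Margin = t* × SE = 1.658573 × 0.2453 = 0.40685.
CI: 1.3950 ± 0.40685 → (0.988, 1.802).
With 90% confidence, each one-unit increase in saturated fat intake is associated with a change of between 0.988 and 1.802 mg/dL in cholesterol level.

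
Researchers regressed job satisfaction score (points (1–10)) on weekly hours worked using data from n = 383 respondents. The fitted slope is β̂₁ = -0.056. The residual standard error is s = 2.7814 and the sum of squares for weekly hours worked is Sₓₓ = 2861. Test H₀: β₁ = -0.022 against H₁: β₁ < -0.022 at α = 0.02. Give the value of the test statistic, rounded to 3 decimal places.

SE(β̂₁) = s/√Sₓₓ = 2.7814/√2861 = 0.0520001.
t = (-0.056 − (-0.022)) / 0.0520001 = -0.654.
df = n − 2 = 381.
One-sided p ≈ 0.2568, which is ≥ 0.02, so fail to reject H₀.
The data do not give significant evidence that the true slope on weekly hours worked is below -0.022 points (1–10) per unit.

t = -0.654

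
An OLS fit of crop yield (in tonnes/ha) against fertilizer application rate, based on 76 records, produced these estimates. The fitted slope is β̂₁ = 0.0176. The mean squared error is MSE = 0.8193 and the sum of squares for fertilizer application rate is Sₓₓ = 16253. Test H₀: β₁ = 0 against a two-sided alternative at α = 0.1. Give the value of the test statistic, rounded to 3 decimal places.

SE(β̂₁) = √(MSE/Sₓₓ) = √(0.8193/16253) = 0.00709994.
t = 0.0176 / 0.00709994 = 2.479.
df = n − 2 = 74.
Two-sided p ≈ 0.0155, which is < 0.1, so reject H₀.
There is evidence that fertilizer application rate is associated with crop yield.

t = 2.479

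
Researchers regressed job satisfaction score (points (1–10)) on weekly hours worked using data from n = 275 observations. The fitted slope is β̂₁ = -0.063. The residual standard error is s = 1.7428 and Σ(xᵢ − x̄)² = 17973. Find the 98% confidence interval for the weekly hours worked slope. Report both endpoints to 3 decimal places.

SE(β̂₁) = s/√Sₓₓ = 1.7428/√17973 = 0.0129998.
df = n − 2 = 273.
t* = t_{0.01, 273} = 2.340085.
Margin = t* × SE = 2.340085 × 0.0129998 = 0.03042.
CI: -0.063 ± 0.03042 → (-0.093, -0.033).
With 98% confidence, each one-unit increase in weekly hours worked is associated with a change of between -0.093 and -0.033 points (1–10) in job satisfaction score.

(-0.093, -0.033)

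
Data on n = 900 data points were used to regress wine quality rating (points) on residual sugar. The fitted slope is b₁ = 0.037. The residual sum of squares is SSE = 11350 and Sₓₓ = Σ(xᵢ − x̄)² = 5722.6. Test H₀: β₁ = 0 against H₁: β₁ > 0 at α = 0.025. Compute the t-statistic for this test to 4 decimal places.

t = 0.7873

MSE = SSE/(n − 2) = 11350/898 = 12.6392.
SE(b₁) = √(MSE/Sₓₓ) = √(12.6392/5722.6) = 0.0469962.
t = 0.037 / 0.0469962 = 0.7873.
df = n − 2 = 898.
One-sided p ≈ 0.2157, which is ≥ 0.025, so fail to reject H₀.
The data do not give significant evidence that the true slope on residual sugar is positive.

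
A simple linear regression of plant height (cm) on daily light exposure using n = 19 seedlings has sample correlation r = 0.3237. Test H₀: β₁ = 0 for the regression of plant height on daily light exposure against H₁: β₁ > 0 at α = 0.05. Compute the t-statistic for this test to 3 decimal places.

t = r·√(n − 2)/√(1 − r²) = 0.3237·√17/√0.895218 = 1.411.
df = n − 2 = 17.
One-sided p ≈ 0.0882, which is ≥ 0.05, so fail to reject H₀.
The data do not give significant evidence of a linear association between daily light exposure and plant height.

t = 1.411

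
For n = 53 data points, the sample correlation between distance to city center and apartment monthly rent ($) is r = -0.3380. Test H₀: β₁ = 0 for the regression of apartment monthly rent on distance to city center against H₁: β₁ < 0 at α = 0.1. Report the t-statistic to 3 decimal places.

t = -2.565

t = r·√(n − 2)/√(1 − r²) = -0.3380·√51/√0.885756 = -2.565.
df = n − 2 = 51.
One-sided p ≈ 0.0067, which is < 0.1, so reject H₀.
There is evidence of a linear association between distance to city center and apartment monthly rent.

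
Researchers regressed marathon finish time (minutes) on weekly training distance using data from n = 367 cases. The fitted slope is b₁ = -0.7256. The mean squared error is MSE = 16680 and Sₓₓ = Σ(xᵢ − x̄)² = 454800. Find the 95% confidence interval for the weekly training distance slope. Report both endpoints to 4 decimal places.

(-1.1022, -0.3490)

SE(b₁) = √(MSE/Sₓₓ) = √(16680/454800) = 0.191508.
df = n − 2 = 365.
t* = t_{0.025, 365} = 1.966485.
Margin = t* × SE = 1.966485 × 0.191508 = 0.376598.
CI: -0.7256 ± 0.376598 → (-1.1022, -0.3490).
With 95% confidence, each one-unit increase in weekly training distance is associated with a change of between -1.1022 and -0.3490 minutes in marathon finish time.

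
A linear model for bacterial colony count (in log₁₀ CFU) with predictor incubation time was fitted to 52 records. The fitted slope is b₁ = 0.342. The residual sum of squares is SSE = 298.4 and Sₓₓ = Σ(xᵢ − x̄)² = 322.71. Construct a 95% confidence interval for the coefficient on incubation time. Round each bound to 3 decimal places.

MSE = SSE/(n − 2) = 298.4/50 = 5.968.
SE(b₁) = √(MSE/Sₓₓ) = √(5.968/322.71) = 0.13599.
df = n − 2 = 50.
t* = t_{0.025, 50} = 2.008559.
Margin = t* × SE = 2.008559 × 0.13599 = 0.27314.
CI: 0.342 ± 0.27314 → (0.069, 0.615).
With 95% confidence, each one-unit increase in incubation time is associated with a change of between 0.069 and 0.615 log₁₀ CFU in bacterial colony count.

(0.069, 0.615)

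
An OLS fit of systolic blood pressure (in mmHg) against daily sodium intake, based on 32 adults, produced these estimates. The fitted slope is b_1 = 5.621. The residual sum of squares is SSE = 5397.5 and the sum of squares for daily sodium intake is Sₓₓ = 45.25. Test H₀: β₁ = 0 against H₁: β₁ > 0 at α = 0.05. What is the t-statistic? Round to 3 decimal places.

MSE = SSE/(n − 2) = 5397.5/30 = 179.917.
SE(b_1) = √(MSE/Sₓₓ) = √(179.917/45.25) = 1.99401.
t = 5.621 / 1.99401 = 2.819.
df = n − 2 = 30.
One-sided p ≈ 0.0042, which is < 0.05, so reject H₀.
There is evidence that the true slope on daily sodium intake is positive.

t = 2.819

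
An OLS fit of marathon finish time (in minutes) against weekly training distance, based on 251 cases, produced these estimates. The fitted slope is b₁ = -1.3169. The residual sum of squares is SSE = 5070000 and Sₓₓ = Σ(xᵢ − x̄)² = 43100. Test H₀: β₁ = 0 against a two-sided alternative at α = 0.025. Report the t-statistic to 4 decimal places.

t = -1.9160

MSE = SSE/(n − 2) = 5070000/249 = 20361.4.
SE(b₁) = √(MSE/Sₓₓ) = √(20361.4/43100) = 0.687331.
t = -1.3169 / 0.687331 = -1.9160.
df = n − 2 = 249.
Two-sided p ≈ 0.0565, which is ≥ 0.025, so fail to reject H₀.
The data do not give significant evidence of an association between weekly training distance and marathon finish time.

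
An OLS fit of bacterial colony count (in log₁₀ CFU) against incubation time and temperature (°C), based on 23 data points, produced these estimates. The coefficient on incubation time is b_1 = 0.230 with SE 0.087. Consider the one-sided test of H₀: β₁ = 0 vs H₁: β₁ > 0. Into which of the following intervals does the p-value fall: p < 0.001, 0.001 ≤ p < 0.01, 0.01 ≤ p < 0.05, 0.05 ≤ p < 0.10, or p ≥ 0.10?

0.001 ≤ p < 0.01

t = 0.230 / 0.087 = 2.644.
df = n − k − 1 = 23 − 2 − 1 = 20.
One-sided p = P(T_{20} > t) ≈ 0.0078.
So 0.001 ≤ p < 0.01.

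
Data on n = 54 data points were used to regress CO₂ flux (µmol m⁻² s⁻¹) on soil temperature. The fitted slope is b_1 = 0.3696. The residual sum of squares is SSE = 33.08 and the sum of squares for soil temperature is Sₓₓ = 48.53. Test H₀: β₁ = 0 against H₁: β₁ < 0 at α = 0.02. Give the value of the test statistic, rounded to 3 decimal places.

MSE = SSE/(n − 2) = 33.08/52 = 0.636154.
SE(b_1) = √(MSE/Sₓₓ) = √(0.636154/48.53) = 0.114492.
t = 0.3696 / 0.114492 = 3.228.
df = n − 2 = 52.
One-sided p ≈ 0.9989, which is ≥ 0.02, so fail to reject H₀.
The data do not give significant evidence that the true slope on soil temperature is negative.

t = 3.228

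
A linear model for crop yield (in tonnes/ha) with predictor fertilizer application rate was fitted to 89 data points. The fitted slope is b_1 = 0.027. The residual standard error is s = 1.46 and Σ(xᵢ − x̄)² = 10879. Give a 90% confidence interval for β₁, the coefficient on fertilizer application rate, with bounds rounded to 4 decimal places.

(0.0037, 0.0503)

SE(b_1) = s/√Sₓₓ = 1.46/√10879 = 0.0139978.
df = n − 2 = 87.
t* = t_{0.05, 87} = 1.662557.
Margin = t* × SE = 1.662557 × 0.0139978 = 0.023272.
CI: 0.027 ± 0.023272 → (0.0037, 0.0503).
With 90% confidence, each one-unit increase in fertilizer application rate is associated with a change of between 0.0037 and 0.0503 tonnes/ha in crop yield.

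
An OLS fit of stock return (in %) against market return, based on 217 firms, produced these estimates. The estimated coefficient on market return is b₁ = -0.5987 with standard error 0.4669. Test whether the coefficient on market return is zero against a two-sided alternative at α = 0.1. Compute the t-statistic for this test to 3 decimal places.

H₀: β₁ = 0 vs H₁: β₁ ≠ 0.
t = (b₁ − β₁⁰)/SE = -0.5987 / 0.4669 = -1.282.
df = n − 2 = 217 − 2 = 215.
Two-sided p ≈ 0.2011, which is ≥ 0.1, so fail to reject H₀.
The data do not give significant evidence of an association between market return and stock return.

t = -1.282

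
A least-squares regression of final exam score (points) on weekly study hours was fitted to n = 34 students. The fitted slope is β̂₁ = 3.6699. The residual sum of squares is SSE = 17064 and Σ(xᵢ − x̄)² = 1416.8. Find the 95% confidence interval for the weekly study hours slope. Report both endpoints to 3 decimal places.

MSE = SSE/(n − 2) = 17064/32 = 533.25.
SE(β̂₁) = √(MSE/Sₓₓ) = √(533.25/1416.8) = 0.613495.
df = n − 2 = 32.
t* = t_{0.025, 32} = 2.036933.
Margin = t* × SE = 2.036933 × 0.613495 = 1.24965.
CI: 3.6699 ± 1.24965 → (2.420, 4.920).
With 95% confidence, each one-unit increase in weekly study hours is associated with a change of between 2.420 and 4.920 points in final exam score.

(2.420, 4.920)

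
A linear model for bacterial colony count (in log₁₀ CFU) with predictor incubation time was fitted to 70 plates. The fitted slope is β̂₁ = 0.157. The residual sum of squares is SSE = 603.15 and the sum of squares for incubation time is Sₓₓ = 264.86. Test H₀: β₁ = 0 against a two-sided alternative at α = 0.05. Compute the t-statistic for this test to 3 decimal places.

MSE = SSE/(n − 2) = 603.15/68 = 8.86985.
SE(β̂₁) = √(MSE/Sₓₓ) = √(8.86985/264.86) = 0.183.
t = 0.157 / 0.183 = 0.858.
df = n − 2 = 68.
Two-sided p ≈ 0.3939, which is ≥ 0.05, so fail to reject H₀.
The data do not give significant evidence of an association between incubation time and bacterial colony count.

t = 0.858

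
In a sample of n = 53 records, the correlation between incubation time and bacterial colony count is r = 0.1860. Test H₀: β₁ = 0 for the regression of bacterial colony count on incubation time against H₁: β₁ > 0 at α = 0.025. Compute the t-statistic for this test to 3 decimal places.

t = 1.352

t = r·√(n − 2)/√(1 − r²) = 0.1860·√51/√0.965404 = 1.352.
df = n − 2 = 51.
One-sided p ≈ 0.0912, which is ≥ 0.025, so fail to reject H₀.
The data do not give significant evidence of a linear association between incubation time and bacterial colony count.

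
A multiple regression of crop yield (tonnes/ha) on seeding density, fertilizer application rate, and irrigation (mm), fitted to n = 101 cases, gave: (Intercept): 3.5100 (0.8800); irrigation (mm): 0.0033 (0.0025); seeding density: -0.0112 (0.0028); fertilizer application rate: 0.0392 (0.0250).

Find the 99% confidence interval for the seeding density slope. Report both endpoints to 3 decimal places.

Read off: b = -0.0112, SE = 0.0028 for seeding density.
df = n − k − 1 = 101 − 3 − 1 = 97.
t* = t_{0.005, 97} = 2.627468.
Margin = t* × SE = 2.627468 × 0.0028 = 0.00736.
CI: -0.0112 ± 0.00736 → (-0.019, -0.004).

(-0.019, -0.004)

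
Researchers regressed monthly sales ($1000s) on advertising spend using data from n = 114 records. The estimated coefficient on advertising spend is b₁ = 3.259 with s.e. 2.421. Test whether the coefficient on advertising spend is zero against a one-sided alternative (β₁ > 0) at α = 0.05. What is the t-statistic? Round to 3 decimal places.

H₀: β₁ = 0 vs H₁: β₁ > 0.
t = (b₁ − β₁⁰)/SE = 3.259 / 2.421 = 1.346.
df = n − 2 = 114 − 2 = 112.
One-sided p ≈ 0.0905, which is ≥ 0.05, so fail to reject H₀.
The data do not give significant evidence that the true slope on advertising spend is positive.

t = 1.346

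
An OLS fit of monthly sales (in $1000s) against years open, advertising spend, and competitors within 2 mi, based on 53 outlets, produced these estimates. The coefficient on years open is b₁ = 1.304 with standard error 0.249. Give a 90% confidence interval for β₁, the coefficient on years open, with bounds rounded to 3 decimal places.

(0.887, 1.721)

df = n − k − 1 = 53 − 3 − 1 = 49.
t* = t_{0.05, 49} = 1.676551.
Margin = t* × SE = 1.676551 × 0.249 = 0.41746.
CI: 1.304 ± 0.41746 → (0.887, 1.721).
With 90% confidence, each one-unit increase in years open is associated with a change of between 0.887 and 1.721 $1000s in monthly sales, holding the other predictors fixed.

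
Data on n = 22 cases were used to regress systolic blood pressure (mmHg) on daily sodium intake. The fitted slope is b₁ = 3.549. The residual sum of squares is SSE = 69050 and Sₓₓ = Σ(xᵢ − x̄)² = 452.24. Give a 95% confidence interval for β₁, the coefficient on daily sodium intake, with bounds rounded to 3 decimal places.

MSE = SSE/(n − 2) = 69050/20 = 3452.5.
SE(b₁) = √(MSE/Sₓₓ) = √(3452.5/452.24) = 2.76301.
df = n − 2 = 20.
t* = t_{0.025, 20} = 2.085963.
Margin = t* × SE = 2.085963 × 2.76301 = 5.76354.
CI: 3.549 ± 5.76354 → (-2.215, 9.313).
With 95% confidence, each one-unit increase in daily sodium intake is associated with a change of between -2.215 and 9.313 mmHg in systolic blood pressure.

(-2.215, 9.313)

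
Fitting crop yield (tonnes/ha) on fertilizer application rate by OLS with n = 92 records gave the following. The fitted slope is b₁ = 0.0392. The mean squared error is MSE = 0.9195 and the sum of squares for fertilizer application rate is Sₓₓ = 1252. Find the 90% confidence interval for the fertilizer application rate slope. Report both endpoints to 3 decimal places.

SE(b₁) = √(MSE/Sₓₓ) = √(0.9195/1252) = 0.0271003.
df = n − 2 = 90.
t* = t_{0.05, 90} = 1.661961.
Margin = t* × SE = 1.661961 × 0.0271003 = 0.04504.
CI: 0.0392 ± 0.04504 → (-0.006, 0.084).
With 90% confidence, each one-unit increase in fertilizer application rate is associated with a change of between -0.006 and 0.084 tonnes/ha in crop yield.

(-0.006, 0.084)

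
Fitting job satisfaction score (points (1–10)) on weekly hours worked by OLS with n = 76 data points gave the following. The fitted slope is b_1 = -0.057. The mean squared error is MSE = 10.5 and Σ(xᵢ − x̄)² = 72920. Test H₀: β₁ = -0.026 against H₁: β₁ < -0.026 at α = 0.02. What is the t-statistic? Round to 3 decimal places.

t = -2.583

SE(b_1) = √(MSE/Sₓₓ) = √(10.5/72920) = 0.0119997.
t = (-0.057 − (-0.026)) / 0.0119997 = -2.583.
df = n − 2 = 74.
One-sided p ≈ 0.0059, which is < 0.02, so reject H₀.
There is evidence that the true slope on weekly hours worked is below -0.026 points (1–10) per unit.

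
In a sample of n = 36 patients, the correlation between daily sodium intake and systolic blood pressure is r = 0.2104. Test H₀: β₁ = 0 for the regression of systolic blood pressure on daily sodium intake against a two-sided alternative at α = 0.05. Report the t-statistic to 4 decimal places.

t = r·√(n − 2)/√(1 − r²) = 0.2104·√34/√0.955732 = 1.2549.
df = n − 2 = 34.
Two-sided p ≈ 0.2181, which is ≥ 0.05, so fail to reject H₀.
The data do not give significant evidence of a linear association between daily sodium intake and systolic blood pressure.

t = 1.2549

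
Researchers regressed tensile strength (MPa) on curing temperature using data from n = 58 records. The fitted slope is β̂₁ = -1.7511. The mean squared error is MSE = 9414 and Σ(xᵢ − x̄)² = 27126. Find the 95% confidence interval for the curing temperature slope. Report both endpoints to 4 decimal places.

SE(β̂₁) = √(MSE/Sₓₓ) = √(9414/27126) = 0.589107.
df = n − 2 = 56.
t* = t_{0.025, 56} = 2.003241.
Margin = t* × SE = 2.003241 × 0.589107 = 1.180123.
CI: -1.7511 ± 1.180123 → (-2.9312, -0.5710).
With 95% confidence, each one-unit increase in curing temperature is associated with a change of between -2.9312 and -0.5710 MPa in tensile strength.

(-2.9312, -0.5710)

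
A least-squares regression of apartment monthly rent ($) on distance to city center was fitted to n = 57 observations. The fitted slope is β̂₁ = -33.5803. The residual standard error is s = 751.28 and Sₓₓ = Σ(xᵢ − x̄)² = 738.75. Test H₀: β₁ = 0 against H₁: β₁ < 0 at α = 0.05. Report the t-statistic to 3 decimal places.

t = -1.215

SE(β̂₁) = s/√Sₓₓ = 751.28/√738.75 = 27.641.
t = -33.5803 / 27.641 = -1.215.
df = n − 2 = 55.
One-sided p ≈ 0.1148, which is ≥ 0.05, so fail to reject H₀.
The data do not give significant evidence that the true slope on distance to city center is negative.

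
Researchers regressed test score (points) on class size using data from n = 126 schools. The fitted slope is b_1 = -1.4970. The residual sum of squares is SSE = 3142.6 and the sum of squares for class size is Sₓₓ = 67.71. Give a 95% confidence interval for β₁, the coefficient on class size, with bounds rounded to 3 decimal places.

MSE = SSE/(n − 2) = 3142.6/124 = 25.3435.
SE(b_1) = √(MSE/Sₓₓ) = √(25.3435/67.71) = 0.611797.
df = n − 2 = 124.
t* = t_{0.025, 124} = 1.97928.
Margin = t* × SE = 1.97928 × 0.611797 = 1.21092.
CI: -1.4970 ± 1.21092 → (-2.708, -0.286).
With 95% confidence, each one-unit increase in class size is associated with a change of between -2.708 and -0.286 points in test score.

(-2.708, -0.286)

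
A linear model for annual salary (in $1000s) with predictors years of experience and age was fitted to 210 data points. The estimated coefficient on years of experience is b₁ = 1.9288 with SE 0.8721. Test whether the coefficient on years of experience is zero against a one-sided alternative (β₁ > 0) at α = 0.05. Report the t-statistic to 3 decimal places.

t = 2.212

H₀: β₁ = 0 vs H₁: β₁ > 0.
t = (b₁ − β₁⁰)/SE = 1.9288 / 0.8721 = 2.212.
df = n − k − 1 = 210 − 2 − 1 = 207.
One-sided p ≈ 0.0140, which is < 0.05, so reject H₀.
There is evidence that the true slope on years of experience is positive, holding the other predictors fixed.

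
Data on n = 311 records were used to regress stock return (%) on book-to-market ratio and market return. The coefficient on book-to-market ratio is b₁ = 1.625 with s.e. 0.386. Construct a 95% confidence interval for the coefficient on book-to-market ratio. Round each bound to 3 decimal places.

df = n − k − 1 = 311 − 2 − 1 = 308.
t* = t_{0.025, 308} = 1.967696.
Margin = t* × SE = 1.967696 × 0.386 = 0.75953.
CI: 1.625 ± 0.75953 → (0.865, 2.385).
With 95% confidence, each one-unit increase in book-to-market ratio is associated with a change of between 0.865 and 2.385 % in stock return, holding the other predictors fixed.

(0.865, 2.385)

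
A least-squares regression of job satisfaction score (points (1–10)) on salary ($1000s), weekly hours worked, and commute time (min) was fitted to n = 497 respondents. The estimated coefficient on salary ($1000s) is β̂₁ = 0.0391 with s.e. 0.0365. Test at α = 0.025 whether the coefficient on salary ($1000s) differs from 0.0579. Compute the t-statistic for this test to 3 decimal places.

H₀: β₁ = 0.0579 vs H₁: β₁ ≠ 0.0579.
t = (β̂₁ − β₁⁰)/SE = (0.0391 − 0.0579) / 0.0365 = -0.515.
df = n − k − 1 = 497 − 3 − 1 = 493.
Two-sided p ≈ 0.6067, which is ≥ 0.025, so fail to reject H₀.
The data are consistent with a true slope of 0.0579 points (1–10) per unit of salary ($1000s), holding the other predictors fixed.

t = -0.515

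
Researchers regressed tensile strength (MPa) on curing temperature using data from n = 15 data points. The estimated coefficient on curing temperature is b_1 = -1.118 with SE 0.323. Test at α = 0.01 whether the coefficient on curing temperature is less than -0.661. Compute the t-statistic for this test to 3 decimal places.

H₀: β₁ = -0.661 vs H₁: β₁ < -0.661.
t = (b_1 − β₁⁰)/SE = (-1.118 − (-0.661)) / 0.323 = -1.415.
df = n − 2 = 15 − 2 = 13.
One-sided p ≈ 0.0903, which is ≥ 0.01, so fail to reject H₀.
The data do not give significant evidence that the true slope on curing temperature is below -0.661 MPa per unit.

t = -1.415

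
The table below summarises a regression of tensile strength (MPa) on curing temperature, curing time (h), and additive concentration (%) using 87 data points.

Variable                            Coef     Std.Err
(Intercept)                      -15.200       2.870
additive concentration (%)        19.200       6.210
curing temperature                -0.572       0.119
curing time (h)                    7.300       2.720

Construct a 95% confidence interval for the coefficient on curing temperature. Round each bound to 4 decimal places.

Read off: b = -0.572, SE = 0.119 for curing temperature.
df = n − k − 1 = 87 − 3 − 1 = 83.
t* = t_{0.025, 83} = 1.98896.
Margin = t* × SE = 1.98896 × 0.119 = 0.236686.
CI: -0.572 ± 0.236686 → (-0.8087, -0.3353).

(-0.8087, -0.3353)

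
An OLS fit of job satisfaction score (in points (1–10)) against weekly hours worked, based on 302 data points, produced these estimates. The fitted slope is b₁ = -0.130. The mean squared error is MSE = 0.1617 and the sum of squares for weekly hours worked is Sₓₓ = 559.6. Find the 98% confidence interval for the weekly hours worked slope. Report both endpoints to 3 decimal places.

SE(b₁) = √(MSE/Sₓₓ) = √(0.1617/559.6) = 0.0169987.
df = n − 2 = 300.
t* = t_{0.01, 300} = 2.338842.
Margin = t* × SE = 2.338842 × 0.0169987 = 0.03976.
CI: -0.130 ± 0.03976 → (-0.170, -0.090).
With 98% confidence, each one-unit increase in weekly hours worked is associated with a change of between -0.170 and -0.090 points (1–10) in job satisfaction score.

(-0.170, -0.090)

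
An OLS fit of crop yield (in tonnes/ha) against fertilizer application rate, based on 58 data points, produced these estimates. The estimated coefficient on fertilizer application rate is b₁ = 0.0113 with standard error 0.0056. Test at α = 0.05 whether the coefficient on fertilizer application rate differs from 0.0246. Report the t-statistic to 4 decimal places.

H₀: β₁ = 0.0246 vs H₁: β₁ ≠ 0.0246.
t = (b₁ − β₁⁰)/SE = (0.0113 − 0.0246) / 0.0056 = -2.3750.
df = n − 2 = 58 − 2 = 56.
Two-sided p ≈ 0.0210, which is < 0.05, so reject H₀.
There is evidence that the true slope on fertilizer application rate differs from 0.0246 tonnes/ha per unit.

t = -2.3750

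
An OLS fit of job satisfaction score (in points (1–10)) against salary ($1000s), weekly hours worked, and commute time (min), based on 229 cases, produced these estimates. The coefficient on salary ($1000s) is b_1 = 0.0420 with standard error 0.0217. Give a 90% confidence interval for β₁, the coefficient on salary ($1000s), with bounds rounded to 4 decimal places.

(0.0062, 0.0778)

df = n − k − 1 = 229 − 3 − 1 = 225.
t* = t_{0.05, 225} = 1.651654.
Margin = t* × SE = 1.651654 × 0.0217 = 0.035841.
CI: 0.0420 ± 0.035841 → (0.0062, 0.0778).
With 90% confidence, each one-unit increase in salary ($1000s) is associated with a change of between 0.0062 and 0.0778 points (1–10) in job satisfaction score, holding the other predictors fixed.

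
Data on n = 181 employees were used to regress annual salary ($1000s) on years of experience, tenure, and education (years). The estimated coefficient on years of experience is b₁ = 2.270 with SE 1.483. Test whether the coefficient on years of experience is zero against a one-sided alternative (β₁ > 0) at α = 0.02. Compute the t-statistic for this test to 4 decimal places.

H₀: β₁ = 0 vs H₁: β₁ > 0.
t = (b₁ − β₁⁰)/SE = 2.270 / 1.483 = 1.5307.
df = n − k − 1 = 181 − 3 − 1 = 177.
One-sided p ≈ 0.0638, which is ≥ 0.02, so fail to reject H₀.
The data do not give significant evidence that the true slope on years of experience is positive, holding the other predictors fixed.

t = 1.5307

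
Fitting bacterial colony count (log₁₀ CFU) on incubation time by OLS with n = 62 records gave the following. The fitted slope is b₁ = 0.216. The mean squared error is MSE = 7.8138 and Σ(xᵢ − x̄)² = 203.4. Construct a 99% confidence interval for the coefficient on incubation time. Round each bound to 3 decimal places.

(-0.305, 0.737)

SE(b₁) = √(MSE/Sₓₓ) = √(7.8138/203.4) = 0.196.
df = n − 2 = 60.
t* = t_{0.005, 60} = 2.660283.
Margin = t* × SE = 2.660283 × 0.196 = 0.52141.
CI: 0.216 ± 0.52141 → (-0.305, 0.737).
With 99% confidence, each one-unit increase in incubation time is associated with a change of between -0.305 and 0.737 log₁₀ CFU in bacterial colony count.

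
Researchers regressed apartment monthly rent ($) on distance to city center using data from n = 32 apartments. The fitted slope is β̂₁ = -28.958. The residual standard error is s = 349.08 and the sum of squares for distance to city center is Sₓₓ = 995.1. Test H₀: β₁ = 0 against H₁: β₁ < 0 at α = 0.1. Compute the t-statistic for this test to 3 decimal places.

t = -2.617

SE(β̂₁) = s/√Sₓₓ = 349.08/√995.1 = 11.066.
t = -28.958 / 11.066 = -2.617.
df = n − 2 = 30.
One-sided p ≈ 0.0069, which is < 0.1, so reject H₀.
There is evidence that the true slope on distance to city center is negative.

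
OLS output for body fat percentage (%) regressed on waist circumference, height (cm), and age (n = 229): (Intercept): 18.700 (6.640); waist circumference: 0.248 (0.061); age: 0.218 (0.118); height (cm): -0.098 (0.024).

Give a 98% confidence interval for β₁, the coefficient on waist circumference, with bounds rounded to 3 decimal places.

(0.105, 0.391)

Read off: b = 0.248, SE = 0.061 for waist circumference.
df = n − k − 1 = 229 − 3 − 1 = 225.
t* = t_{0.01, 225} = 2.343035.
Margin = t* × SE = 2.343035 × 0.061 = 0.14293.
CI: 0.248 ± 0.14293 → (0.105, 0.391).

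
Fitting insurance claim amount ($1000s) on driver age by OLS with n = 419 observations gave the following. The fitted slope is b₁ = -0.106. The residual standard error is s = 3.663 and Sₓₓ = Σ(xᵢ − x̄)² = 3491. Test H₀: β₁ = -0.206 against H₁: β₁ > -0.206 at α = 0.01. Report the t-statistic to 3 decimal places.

t = 1.613

SE(b₁) = s/√Sₓₓ = 3.663/√3491 = 0.0619958.
t = (-0.106 − (-0.206)) / 0.0619958 = 1.613.
df = n − 2 = 417.
One-sided p ≈ 0.0537, which is ≥ 0.01, so fail to reject H₀.
The data do not give significant evidence that the true slope on driver age exceeds -0.206 $1000s per unit.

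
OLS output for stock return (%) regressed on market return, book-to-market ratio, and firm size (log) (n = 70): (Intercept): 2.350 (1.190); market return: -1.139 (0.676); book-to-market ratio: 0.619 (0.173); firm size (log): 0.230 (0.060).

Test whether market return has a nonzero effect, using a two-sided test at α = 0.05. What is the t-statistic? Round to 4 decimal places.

Read off: b = -1.139, SE = 0.676 for market return.
H₀: β₁ = 0 vs H₁: β₁ ≠ 0.
t = -1.139 / 0.676 = -1.6849.
df = n − k − 1 = 70 − 3 − 1 = 66.
Two-sided p ≈ 0.0967, which is ≥ 0.05, so fail to reject H₀.
The data do not give significant evidence of an association between market return and stock return, after adjusting for the other predictors.

t = -1.6849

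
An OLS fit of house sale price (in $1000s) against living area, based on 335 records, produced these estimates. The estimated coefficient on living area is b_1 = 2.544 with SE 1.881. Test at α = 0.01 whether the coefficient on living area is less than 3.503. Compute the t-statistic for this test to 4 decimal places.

H₀: β₁ = 3.503 vs H₁: β₁ < 3.503.
t = (b_1 − β₁⁰)/SE = (2.544 − 3.503) / 1.881 = -0.5098.
df = n − 2 = 335 − 2 = 333.
One-sided p ≈ 0.3053, which is ≥ 0.01, so fail to reject H₀.
The data do not give significant evidence that the true slope on living area is below 3.503 $1000s per unit.

t = -0.5098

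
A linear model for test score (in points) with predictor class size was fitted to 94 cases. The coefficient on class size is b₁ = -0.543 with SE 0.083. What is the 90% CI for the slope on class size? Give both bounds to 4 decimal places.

(-0.6809, -0.4051)

df = n − 2 = 94 − 2 = 92.
t* = t_{0.05, 92} = 1.661585.
Margin = t* × SE = 1.661585 × 0.083 = 0.137912.
CI: -0.543 ± 0.137912 → (-0.6809, -0.4051).
With 90% confidence, each one-unit increase in class size is associated with a change of between -0.6809 and -0.4051 points in test score.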